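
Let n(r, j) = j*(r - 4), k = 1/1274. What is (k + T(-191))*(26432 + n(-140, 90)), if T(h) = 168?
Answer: 1441726288/637 ≈ 2.2633e+6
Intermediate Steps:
k = 1/1274 ≈ 0.00078493
n(r, j) = j*(-4 + r)
(k + T(-191))*(26432 + n(-140, 90)) = (1/1274 + 168)*(26432 + 90*(-4 - 140)) = 214033*(26432 + 90*(-144))/1274 = 214033*(26432 - 12960)/1274 = (214033/1274)*13472 = 1441726288/637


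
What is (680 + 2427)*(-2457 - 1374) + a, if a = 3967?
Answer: -11898950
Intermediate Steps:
(680 + 2427)*(-2457 - 1374) + a = (680 + 2427)*(-2457 - 1374) + 3967 = 3107*(-3831) + 3967 = -11902917 + 3967 = -11898950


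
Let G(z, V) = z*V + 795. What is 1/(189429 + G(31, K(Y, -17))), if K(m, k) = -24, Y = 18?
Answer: 1/189480 ≈ 5.2776e-6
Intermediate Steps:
G(z, V) = 795 + V*z (G(z, V) = V*z + 795 = 795 + V*z)
1/(189429 + G(31, K(Y, -17))) = 1/(189429 + (795 - 24*31)) = 1/(189429 + (795 - 744)) = 1/(189429 + 51) = 1/189480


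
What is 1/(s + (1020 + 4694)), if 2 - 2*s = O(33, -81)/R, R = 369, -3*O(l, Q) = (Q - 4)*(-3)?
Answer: 738/4217755 ≈ 0.00017497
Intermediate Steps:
O(l, Q) = -4 + Q (O(l, Q) = -(Q - 4)*(-3)/3 = -(-4 + Q)*(-3)/3 = -(12 - 3*Q)/3 = -4 + Q)
s = 823/738 (s = 1 - (-4 - 81)/(2*369) = 1 - (-85)/(2*369) = 1 - ½*(-85/369) = 1 + 85/738 = 823/738 ≈ 1.1152)
1/(s + (1020 + 4694)) = 1/(823/738 + (1020 + 4694)) = 1/(823/738 + 5714) = 1/(4217755/738) = 738/4217755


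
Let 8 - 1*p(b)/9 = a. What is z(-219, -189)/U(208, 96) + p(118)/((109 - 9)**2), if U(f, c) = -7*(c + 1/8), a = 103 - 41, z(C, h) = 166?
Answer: -7948069/26915000 ≈ -0.29530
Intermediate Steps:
a = 62
p(b) = -486 (p(b) = 72 - 9*62 = 72 - 558 = -486)
U(f, c) = -7/8 - 7*c (U(f, c) = -7*(c + 1/8) = -7*(1/8 + c) = -7/8 - 7*c)
z(-219, -189)/U(208, 96) + p(118)/((109 - 9)**2) = 166/(-7/8 - 7*96) - 486/(109 - 9)**2 = 166/(-7/8 - 672) - 486/(100**2) = 166/(-5383/8) - 486/10000 = 166*(-8/5383) - 486*1/10000 = -1328/5383 - 243/5000 = -7948069/26915000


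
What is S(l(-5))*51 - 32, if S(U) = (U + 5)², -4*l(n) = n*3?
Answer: 61963/16 ≈ 3872.7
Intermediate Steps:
l(n) = -3*n/4 (l(n) = -n*3/4 = -3*n/4)
S(U) = (5 + U)²
S(l(-5))*51 - 32 = (5 - ¾*(-5))²*51 - 32 = (5 + 15/4)²*51 - 32 = (35/4)²*51 - 32 = (1225/16)*51 - 32 = 62475/16 - 32 = 61963/16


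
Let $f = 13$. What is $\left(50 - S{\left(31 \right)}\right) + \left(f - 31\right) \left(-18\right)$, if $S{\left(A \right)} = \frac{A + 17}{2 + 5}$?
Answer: $\frac{2570}{7} \approx 367.14$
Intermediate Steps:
$S{\left(A \right)} = \frac{17}{7} + \frac{A}{7}$ ($S{\left(A \right)} = \frac{17 + A}{7} = \left(17 + A\right) \frac{1}{7} = \frac{17}{7} + \frac{A}{7}$)
$\left(50 - S{\left(31 \right)}\right) + \left(f - 31\right) \left(-18\right) = \left(50 - \left(\frac{17}{7} + \frac{1}{7} \cdot 31\right)\right) + \left(13 - 31\right) \left(-18\right) = \left(50 - \left(\frac{17}{7} + \frac{31}{7}\right)\right) - -324 = \left(50 - \frac{48}{7}\right) + 324 = \frac{302}{7} + 324 = \frac{2570}{7}$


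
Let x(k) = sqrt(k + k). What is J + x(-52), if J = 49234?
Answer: 49234 + 2*I*sqrt(26) ≈ 49234.0 + 10.198*I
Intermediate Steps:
x(k) = sqrt(2)*sqrt(k) (x(k) = sqrt(2*k) = sqrt(2)*sqrt(k))
J + x(-52) = 49234 + sqrt(2)*sqrt(-52) = 49234 + sqrt(2)*(2*I*sqrt(13)) = 49234 + 2*I*sqrt(26)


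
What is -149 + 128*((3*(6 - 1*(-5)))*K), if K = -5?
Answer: -21269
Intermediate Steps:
-149 + 128*((3*(6 - 1*(-5)))*K) = -149 + 128*((3*(6 - 1*(-5)))*(-5)) = -149 + 128*((3*(6 + 5))*(-5)) = -149 + 128*((3*11)*(-5)) = -149 + 128*(33*(-5)) = -149 + 128*(-165) = -149 - 21120 = -21269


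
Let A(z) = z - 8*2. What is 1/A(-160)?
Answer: -1/176 ≈ -0.0056818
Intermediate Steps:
A(z) = -16 + z (A(z) = z - 16 = -16 + z)
1/A(-160) = 1/(-16 - 160) = 1/(-176) = -1/176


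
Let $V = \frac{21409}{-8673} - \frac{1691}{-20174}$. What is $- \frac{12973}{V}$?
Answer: $\frac{324267737178}{59605589} \approx 5440.2$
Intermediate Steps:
$V = - \frac{59605589}{24995586}$ ($V = 21409 \left(- \frac{1}{8673}\right) - - \frac{1691}{20174} = - \frac{21409}{8673} + \frac{1691}{20174} = - \frac{59605589}{24995586} \approx -2.3846$)
$- \frac{12973}{V} = - \frac{12973}{- \frac{59605589}{24995586}} = \left(-12973\right) \left(- \frac{24995586}{59605589}\right) = \frac{324267737178}{59605589}$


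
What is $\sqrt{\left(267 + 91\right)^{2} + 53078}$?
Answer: $3 \sqrt{20138} \approx 425.73$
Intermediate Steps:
$\sqrt{\left(267 + 91\right)^{2} + 53078} = \sqrt{358^{2} + 53078} = \sqrt{128164 + 53078} = \sqrt{181242} = 3 \sqrt{20138}$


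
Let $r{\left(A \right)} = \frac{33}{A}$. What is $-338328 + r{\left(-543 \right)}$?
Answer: $- \frac{61237379}{181} \approx -3.3833 \cdot 10^{5}$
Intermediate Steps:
$-338328 + r{\left(-543 \right)} = -338328 + \frac{33}{-543} = -338328 + 33 \left(- \frac{1}{543}\right) = -338328 - \frac{11}{181} = - \frac{61237379}{181}$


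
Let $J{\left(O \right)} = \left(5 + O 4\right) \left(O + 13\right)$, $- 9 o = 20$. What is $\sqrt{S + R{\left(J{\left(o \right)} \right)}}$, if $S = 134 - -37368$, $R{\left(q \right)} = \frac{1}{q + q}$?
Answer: $\frac{\sqrt{1728995408210}}{6790} \approx 193.65$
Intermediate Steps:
$o = - \frac{20}{9}$ ($o = \left(- \frac{1}{9}\right) 20 = - \frac{20}{9} \approx -2.2222$)
$J{\left(O \right)} = \left(5 + 4 O\right) \left(13 + O\right)$
$R{\left(q \right)} = \frac{1}{2 q}$
$S = 37502$ ($S = 134 + 37368 = 37502$)
$\sqrt{S + R{\left(J{\left(o \right)} \right)}} = \sqrt{37502 + \frac{1}{2 \left(65 + 4 \left(- \frac{20}{9}\right)^{2} + 57 \left(- \frac{20}{9}\right)\right)}} = \sqrt{37502 + \frac{1}{2 \left(65 + 4 \cdot \frac{400}{81} - \frac{380}{3}\right)}} = \sqrt{37502 + \frac{1}{2 \left(65 + \frac{1600}{81} - \frac{380}{3}\right)}} = \sqrt{37502 + \frac{1}{2 \left(- \frac{3395}{81}\right)}} = \sqrt{37502 + \frac{1}{2} \left(- \frac{81}{3395}\right)} = \sqrt{37502 - \frac{81}{6790}} = \sqrt{\frac{254638499}{6790}} = \frac{\sqrt{1728995408210}}{6790}$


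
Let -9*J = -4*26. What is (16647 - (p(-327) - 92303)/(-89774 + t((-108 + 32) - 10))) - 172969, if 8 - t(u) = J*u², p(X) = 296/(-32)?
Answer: -986131271705/6308312 ≈ -1.5632e+5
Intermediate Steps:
J = 104/9 (J = -(-4)*26/9 = -⅑*(-104) = 104/9 ≈ 11.556)
p(X) = -37/4 (p(X) = 296*(-1/32) = -37/4)
t(u) = 8 - 104*u²/9
(16647 - (p(-327) - 92303)/(-89774 + t((-108 + 32) - 10))) - 172969 = (16647 - (-37/4 - 92303)/(-89774 + (8 - 104*((-108 + 32) - 10)²/9))) - 172969 = (16647 - (-369249)/(4*(-89774 + (8 - 104*(-76 - 10)²/9)))) - 172969 = (16647 - (-369249)/(4*(-89774 + (8 - 104/9*(-86)²)))) - 172969 = (16647 - (-369249)/(4*(-89774 + (8 - 104/9*7396)))) - 172969 = (16647 - (-369249)/(4*(-89774 + (8 - 769184/9)))) - 172969 = (16647 - (-369249)/(4*(-89774 - 769112/9))) - 172969 = (16647 - (-369249)/(4*(-1577078/9))) - 172969 = (16647 - (-369249)*(-9)/(4*1577078)) - 172969 = (16647 - 1*3323241/6308312) - 172969 = (16647 - 3323241/6308312) - 172969 = 105011146623/6308312 - 172969 = -986131271705/6308312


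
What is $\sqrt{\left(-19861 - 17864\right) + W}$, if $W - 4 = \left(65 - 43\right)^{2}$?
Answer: $i \sqrt{37237} \approx 192.97 i$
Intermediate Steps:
$W = 488$ ($W = 4 + \left(65 - 43\right)^{2} = 4 + 22^{2} = 4 + 484 = 488$)
$\sqrt{\left(-19861 - 17864\right) + W} = \sqrt{\left(-19861 - 17864\right) + 488} = \sqrt{-37725 + 488} = \sqrt{-37237} = i \sqrt{37237}$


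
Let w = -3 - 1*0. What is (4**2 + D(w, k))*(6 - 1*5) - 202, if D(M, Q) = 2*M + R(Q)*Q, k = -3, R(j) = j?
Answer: -183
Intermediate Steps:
w = -3 (w = -3 + 0 = -3)
D(M, Q) = Q**2 + 2*M (D(M, Q) = 2*M + Q*Q = 2*M + Q**2 = Q**2 + 2*M)
(4**2 + D(w, k))*(6 - 1*5) - 202 = (4**2 + ((-3)**2 + 2*(-3)))*(6 - 1*5) - 202 = (16 + (9 - 6))*(6 - 5) - 202 = (16 + 3)*1 - 202 = 19*1 - 202 = 19 - 202 = -183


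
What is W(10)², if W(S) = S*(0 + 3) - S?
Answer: 400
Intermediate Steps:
W(S) = 2*S (W(S) = S*3 - S = 3*S - S = 2*S)
W(10)² = (2*10)² = 20² = 400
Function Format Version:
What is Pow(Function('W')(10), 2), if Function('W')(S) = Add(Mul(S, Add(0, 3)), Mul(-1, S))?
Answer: 400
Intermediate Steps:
Function('W')(S) = Mul(2, S) (Function('W')(S) = Add(Mul(S, 3), Mul(-1, S)) = Add(Mul(3, S), Mul(-1, S)) = Mul(2, S))
Pow(Function('W')(10), 2) = Pow(Mul(2, 10), 2) = Pow(20, 2) = 400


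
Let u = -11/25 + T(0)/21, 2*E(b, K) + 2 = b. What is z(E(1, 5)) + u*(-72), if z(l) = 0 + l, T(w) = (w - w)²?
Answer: 1559/50 ≈ 31.180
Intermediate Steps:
E(b, K) = -1 + b/2
T(w) = 0 (T(w) = 0² = 0)
u = -11/25 (u = -11/25 + 0/21 = -11*1/25 + 0*(1/21) = -11/25 + 0 = -11/25 ≈ -0.44000)
z(l) = l
z(E(1, 5)) + u*(-72) = (-1 + (½)*1) - 11/25*(-72) = (-1 + ½) + 792/25 = -½ + 792/25 = 1559/50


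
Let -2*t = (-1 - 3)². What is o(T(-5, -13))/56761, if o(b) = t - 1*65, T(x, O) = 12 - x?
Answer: -73/56761 ≈ -0.0012861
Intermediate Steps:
t = -8 (t = -(-1 - 3)²/2 = -½*(-4)² = -½*16 = -8)
o(b) = -73 (o(b) = -8 - 1*65 = -8 - 65 = -73)
o(T(-5, -13))/56761 = -73/56761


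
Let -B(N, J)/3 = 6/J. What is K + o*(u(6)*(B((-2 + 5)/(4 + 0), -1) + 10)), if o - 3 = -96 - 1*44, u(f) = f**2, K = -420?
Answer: -138516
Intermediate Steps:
B(N, J) = -18/J
o = -137 (o = 3 + (-96 - 1*44) = 3 + (-96 - 44) = 3 - 140 = -137)
K + o*(u(6)*(B((-2 + 5)/(4 + 0), -1) + 10)) = -420 - 137*6**2*(-18/(-1) + 10) = -420 - 4932*(-18*(-1) + 10) = -420 - 4932*(18 + 10) = -420 - 4932*28 = -420 - 137*1008 = -420 - 138096 = -138516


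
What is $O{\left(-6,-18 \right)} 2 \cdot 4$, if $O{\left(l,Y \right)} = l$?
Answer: $-48$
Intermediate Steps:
$O{\left(-6,-18 \right)} 2 \cdot 4 = - 6 \cdot 2 \cdot 4 = \left(-6\right) 8 = -48$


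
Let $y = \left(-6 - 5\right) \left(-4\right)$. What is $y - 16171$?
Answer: $-16127$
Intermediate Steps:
$y = 44$ ($y = \left(-11\right) \left(-4\right) = 44$)
$y - 16171 = 44 - 16171 = -16127$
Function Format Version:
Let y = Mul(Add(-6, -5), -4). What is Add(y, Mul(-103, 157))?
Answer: -16127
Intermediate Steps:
y = 44 (y = Mul(-11, -4) = 44)
Add(y, Mul(-103, 157)) = Add(44, Mul(-103, 157)) = Add(44, -16171) = -16127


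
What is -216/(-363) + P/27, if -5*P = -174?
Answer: 10258/5445 ≈ 1.8839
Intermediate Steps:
P = 174/5 (P = -1/5*(-174) = 174/5 ≈ 34.800)
-216/(-363) + P/27 = -216/(-363) + (174/5)/27 = -216*(-1/363) + (174/5)*(1/27) = 72/121 + 58/45 = 10258/5445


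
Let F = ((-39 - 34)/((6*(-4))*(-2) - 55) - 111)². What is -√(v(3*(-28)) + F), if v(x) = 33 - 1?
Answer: -4*√31074/7 ≈ -100.73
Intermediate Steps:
v(x) = 32
F = 495616/49 (F = (-73/(-24*(-2) - 55) - 111)² = (-73/(48 - 55) - 111)² = (-73/(-7) - 111)² = (-73*(-⅐) - 111)² = (73/7 - 111)² = (-704/7)² = 495616/49 ≈ 10115.)
-√(v(3*(-28)) + F) = -√(32 + 495616/49) = -√(497184/49) = -4*√31074/7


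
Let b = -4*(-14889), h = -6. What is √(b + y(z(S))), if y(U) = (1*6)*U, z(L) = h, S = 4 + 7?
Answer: 8*√930 ≈ 243.97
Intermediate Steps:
S = 11
z(L) = -6
y(U) = 6*U
b = 59556
√(b + y(z(S))) = √(59556 + 6*(-6)) = √(59556 - 36) = √59520 = 8*√930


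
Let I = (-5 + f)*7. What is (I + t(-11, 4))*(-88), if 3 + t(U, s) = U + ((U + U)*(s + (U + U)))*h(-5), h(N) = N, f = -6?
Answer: 182248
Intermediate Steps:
t(U, s) = -3 + U - 10*U*(s + 2*U) (t(U, s) = -3 + (U + ((U + U)*(s + (U + U)))*(-5)) = -3 + (U + ((2*U)*(s + 2*U))*(-5)) = -3 + (U + (2*U*(s + 2*U))*(-5)) = -3 + (U - 10*U*(s + 2*U)) = -3 + U - 10*U*(s + 2*U))
I = -77 (I = (-5 - 6)*7 = -11*7 = -77)
(I + t(-11, 4))*(-88) = (-77 + (-3 - 11 - 20*(-11)**2 - 10*(-11)*4))*(-88) = (-77 + (-3 - 11 - 20*121 + 440))*(-88) = (-77 + (-3 - 11 - 2420 + 440))*(-88) = (-77 - 1994)*(-88) = -2071*(-88) = 182248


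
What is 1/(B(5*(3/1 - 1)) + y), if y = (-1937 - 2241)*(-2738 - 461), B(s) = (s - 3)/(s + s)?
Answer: 20/267308447 ≈ 7.4820e-8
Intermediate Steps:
B(s) = (-3 + s)/(2*s) (B(s) = (-3 + s)/((2*s)) = (-3 + s)*(1/(2*s)) = (-3 + s)/(2*s))
y = 13365422 (y = -4178*(-3199) = 13365422)
1/(B(5*(3/1 - 1)) + y) = 1/((-3 + 5*(3/1 - 1))/(2*((5*(3/1 - 1)))) + 13365422) = 1/((-3 + 5*(3*1 - 1))/(2*((5*(3*1 - 1)))) + 13365422) = 1/((-3 + 5*(3 - 1))/(2*((5*(3 - 1)))) + 13365422) = 1/((-3 + 5*2)/(2*((5*2))) + 13365422) = 1/((1/2)*(-3 + 10)/10 + 13365422) = 1/((1/2)*(1/10)*7 + 13365422) = 1/(7/20 + 13365422) = 1/(267308447/20) = 20/267308447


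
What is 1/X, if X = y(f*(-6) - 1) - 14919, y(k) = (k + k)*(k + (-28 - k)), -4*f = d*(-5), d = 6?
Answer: -1/12343 ≈ -8.1018e-5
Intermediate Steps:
f = 15/2 (f = -3*(-5)/2 = -1/4*(-30) = 15/2 ≈ 7.5000)
y(k) = -56*k (y(k) = (2*k)*(-28) = -56*k)
X = -12343 (X = -56*((15/2)*(-6) - 1) - 14919 = -56*(-45 - 1) - 14919 = -56*(-46) - 14919 = 2576 - 14919 = -12343)
1/X = 1/(-12343) = -1/12343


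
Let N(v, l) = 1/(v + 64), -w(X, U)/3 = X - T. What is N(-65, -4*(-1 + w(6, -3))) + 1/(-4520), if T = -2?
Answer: -4521/4520 ≈ -1.0002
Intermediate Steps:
w(X, U) = -6 - 3*X (w(X, U) = -3*(X - 1*(-2)) = -3*(X + 2) = -3*(2 + X) = -6 - 3*X)
N(v, l) = 1/(64 + v)
N(-65, -4*(-1 + w(6, -3))) + 1/(-4520) = 1/(64 - 65) + 1/(-4520) = 1/(-1) - 1/4520 = -1 - 1/4520 = -4521/4520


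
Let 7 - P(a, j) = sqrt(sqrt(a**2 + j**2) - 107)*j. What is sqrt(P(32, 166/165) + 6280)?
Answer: sqrt(171163575 - 166*I*sqrt(165)*sqrt(17655 - 26*sqrt(41281)))/165 ≈ 79.291 - 0.054936*I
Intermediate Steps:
P(a, j) = 7 - j*sqrt(-107 + sqrt(a**2 + j**2)) (P(a, j) = 7 - sqrt(sqrt(a**2 + j**2) - 107)*j = 7 - sqrt(-107 + sqrt(a**2 + j**2))*j = 7 - j*sqrt(-107 + sqrt(a**2 + j**2)))
sqrt(P(32, 166/165) + 6280) = sqrt((7 - 166/165*sqrt(-107 + sqrt(32**2 + (166/165)**2))) + 6280) = sqrt((7 - 166*(1/165)*sqrt(-107 + sqrt(1024 + (166*(1/165))**2))) + 6280) = sqrt((7 - 1*166/165*sqrt(-107 + sqrt(1024 + (166/165)**2))) + 6280) = sqrt((7 - 1*166/165*sqrt(-107 + sqrt(1024 + 27556/27225))) + 6280) = sqrt((7 - 1*166/165*sqrt(-107 + sqrt(27905956/27225))) + 6280) = sqrt((7 - 1*166/165*sqrt(-107 + 26*sqrt(41281)/165)) + 6280) = sqrt((7 - 166*sqrt(-107 + 26*sqrt(41281)/165)/165) + 6280) = sqrt(6287 - 166*sqrt(-107 + 26*sqrt(41281)/165)/165)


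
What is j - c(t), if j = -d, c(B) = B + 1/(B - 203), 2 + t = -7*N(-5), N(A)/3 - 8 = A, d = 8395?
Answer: -2232439/268 ≈ -8330.0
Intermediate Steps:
N(A) = 24 + 3*A
t = -65 (t = -2 - 7*(24 + 3*(-5)) = -2 - 7*(24 - 15) = -2 - 7*9 = -2 - 63 = -65)
c(B) = B + 1/(-203 + B)
j = -8395 (j = -1*8395 = -8395)
j - c(t) = -8395 - (1 + (-65)² - 203*(-65))/(-203 - 65) = -8395 - (1 + 4225 + 13195)/(-268) = -8395 - (-1)*17421/268 = -8395 - 1*(-17421/268) = -8395 + 17421/268 = -2232439/268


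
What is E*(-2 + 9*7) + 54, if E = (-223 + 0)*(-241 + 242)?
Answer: -13549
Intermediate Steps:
E = -223 (E = -223*1 = -223)
E*(-2 + 9*7) + 54 = -223*(-2 + 9*7) + 54 = -223*(-2 + 63) + 54 = -223*61 + 54 = -13603 + 54 = -13549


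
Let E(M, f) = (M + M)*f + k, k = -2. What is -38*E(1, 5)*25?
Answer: -7600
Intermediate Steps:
E(M, f) = -2 + 2*M*f (E(M, f) = (M + M)*f - 2 = (2*M)*f - 2 = 2*M*f - 2 = -2 + 2*M*f)
-38*E(1, 5)*25 = -38*(-2 + 2*1*5)*25 = -38*(-2 + 10)*25 = -38*8*25 = -304*25 = -7600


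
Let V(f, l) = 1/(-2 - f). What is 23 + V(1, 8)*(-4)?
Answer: 73/3 ≈ 24.333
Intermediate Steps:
23 + V(1, 8)*(-4) = 23 - 1/(2 + 1)*(-4) = 23 - 1/3*(-4) = 23 - 1*⅓*(-4) = 23 - ⅓*(-4) = 23 + 4/3 = 73/3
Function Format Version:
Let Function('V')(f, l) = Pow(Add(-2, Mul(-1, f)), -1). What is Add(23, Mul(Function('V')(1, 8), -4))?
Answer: Rational(73, 3) ≈ 24.333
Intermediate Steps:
Add(23, Mul(Function('V')(1, 8), -4)) = Add(23, Mul(Mul(-1, Pow(Add(2, 1), -1)), -4)) = Add(23, Mul(Mul(-1, Pow(3, -1)), -4)) = Add(23, Mul(Mul(-1, Rational(1, 3)), -4)) = Add(23, Mul(Rational(-1, 3), -4)) = Add(23, Rational(4, 3)) = Rational(73, 3)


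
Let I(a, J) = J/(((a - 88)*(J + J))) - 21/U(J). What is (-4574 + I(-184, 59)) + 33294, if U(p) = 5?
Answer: 78106971/2720 ≈ 28716.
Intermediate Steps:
I(a, J) = -21/5 + 1/(2*(-88 + a)) (I(a, J) = J/(((a - 88)*(J + J))) - 21/5 = J/(((-88 + a)*(2*J))) - 21*⅕ = J/((2*J*(-88 + a))) - 21/5 = J*(1/(2*J*(-88 + a))) - 21/5 = 1/(2*(-88 + a)) - 21/5 = -21/5 + 1/(2*(-88 + a)))
(-4574 + I(-184, 59)) + 33294 = (-4574 + (3701 - 42*(-184))/(10*(-88 - 184))) + 33294 = (-4574 + (⅒)*(3701 + 7728)/(-272)) + 33294 = (-4574 + (⅒)*(-1/272)*11429) + 33294 = (-4574 - 11429/2720) + 33294 = -12452709/2720 + 33294 = 78106971/2720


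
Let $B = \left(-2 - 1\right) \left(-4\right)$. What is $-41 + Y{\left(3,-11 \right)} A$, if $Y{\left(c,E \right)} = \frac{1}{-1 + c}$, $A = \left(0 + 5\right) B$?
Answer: $-11$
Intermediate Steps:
$B = 12$ ($B = \left(-3\right) \left(-4\right) = 12$)
$A = 60$ ($A = \left(0 + 5\right) 12 = 5 \cdot 12 = 60$)
$-41 + Y{\left(3,-11 \right)} A = -41 + \frac{1}{-1 + 3} \cdot 60 = -41 + \frac{1}{2} \cdot 60 = -41 + 30 = -11$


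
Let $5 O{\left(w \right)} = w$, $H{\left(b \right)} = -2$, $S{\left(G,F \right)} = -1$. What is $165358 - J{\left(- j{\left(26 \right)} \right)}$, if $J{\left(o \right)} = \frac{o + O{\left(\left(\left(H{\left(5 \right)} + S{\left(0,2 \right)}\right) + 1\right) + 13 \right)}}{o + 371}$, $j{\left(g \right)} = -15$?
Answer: $\frac{159570427}{965} \approx 1.6536 \cdot 10^{5}$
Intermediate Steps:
$O{\left(w \right)} = \frac{w}{5}$
$J{\left(o \right)} = \frac{\frac{11}{5} + o}{371 + o}$ ($J{\left(o \right)} = \frac{o + \frac{\left(\left(-2 - 1\right) + 1\right) + 13}{5}}{o + 371} = \frac{o + \frac{\left(-3 + 1\right) + 13}{5}}{371 + o} = \frac{o + \frac{-2 + 13}{5}}{371 + o} = \frac{o + \frac{1}{5} \cdot 11}{371 + o} = \frac{o + \frac{11}{5}}{371 + o} = \frac{\frac{11}{5} + o}{371 + o}$)
$165358 - J{\left(- j{\left(26 \right)} \right)} = 165358 - \frac{\frac{11}{5} - -15}{371 - -15} = 165358 - \frac{\frac{11}{5} + 15}{371 + 15} = 165358 - \frac{1}{386} \cdot \frac{86}{5} = 165358 - \frac{43}{965} = \frac{159570427}{965}$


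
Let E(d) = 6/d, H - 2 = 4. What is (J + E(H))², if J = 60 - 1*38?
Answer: 529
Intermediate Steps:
H = 6 (H = 2 + 4 = 6)
J = 22 (J = 60 - 38 = 22)
(J + E(H))² = (22 + 6/6)² = (22 + 6*(⅙))² = (22 + 1)² = 23² = 529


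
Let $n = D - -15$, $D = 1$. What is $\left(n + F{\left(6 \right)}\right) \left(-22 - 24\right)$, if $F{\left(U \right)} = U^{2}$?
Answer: $-2392$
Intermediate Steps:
$n = 16$ ($n = 1 - -15 = 1 + 15 = 16$)
$\left(n + F{\left(6 \right)}\right) \left(-22 - 24\right) = \left(16 + 6^{2}\right) \left(-22 - 24\right) = \left(16 + 36\right) \left(-46\right) = 52 \left(-46\right) = -2392$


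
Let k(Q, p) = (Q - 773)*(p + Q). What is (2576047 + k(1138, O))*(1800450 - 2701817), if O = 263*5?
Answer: -3128998192864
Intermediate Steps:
O = 1315
k(Q, p) = (-773 + Q)*(Q + p)
(2576047 + k(1138, O))*(1800450 - 2701817) = (2576047 + (1138² - 773*1138 - 773*1315 + 1138*1315))*(1800450 - 2701817) = (2576047 + (1295044 - 879674 - 1016495 + 1496470))*(-901367) = (2576047 + 895345)*(-901367) = 3471392*(-901367) = -3128998192864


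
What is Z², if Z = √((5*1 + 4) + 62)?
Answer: 71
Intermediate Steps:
Z = √71 (Z = √((5 + 4) + 62) = √(9 + 62) = √71 ≈ 8.4261)
Z² = (√71)² = 71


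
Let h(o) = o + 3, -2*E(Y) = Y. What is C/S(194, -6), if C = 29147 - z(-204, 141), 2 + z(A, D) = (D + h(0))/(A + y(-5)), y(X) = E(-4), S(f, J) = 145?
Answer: 2944121/14645 ≈ 201.03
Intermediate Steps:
E(Y) = -Y/2
h(o) = 3 + o
y(X) = 2 (y(X) = -1/2*(-4) = 2)
z(A, D) = -2 + (3 + D)/(2 + A) (z(A, D) = -2 + (D + (3 + 0))/(A + 2) = -2 + (D + 3)/(2 + A) = -2 + (3 + D)/(2 + A))
C = 2944121/101 (C = 29147 - (-1 + 141 - 2*(-204))/(2 - 204) = 29147 - (-1 + 141 + 408)/(-202) = 29147 - (-1)*548/202 = 29147 - 1*(-274/101) = 29147 + 274/101 = 2944121/101 ≈ 29150.)
C/S(194, -6) = (2944121/101)/145 = (2944121/101)*(1/145) = 2944121/14645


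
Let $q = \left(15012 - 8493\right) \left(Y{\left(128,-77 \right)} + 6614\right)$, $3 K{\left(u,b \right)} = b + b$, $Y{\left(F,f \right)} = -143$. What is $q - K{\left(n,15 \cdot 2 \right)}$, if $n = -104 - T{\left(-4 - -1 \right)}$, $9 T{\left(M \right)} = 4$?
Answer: $42184429$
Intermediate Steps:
$T{\left(M \right)} = \frac{4}{9}$ ($T{\left(M \right)} = \frac{1}{9} \cdot 4 = \frac{4}{9}$)
$n = - \frac{940}{9}$ ($n = -104 - \frac{4}{9} = - \frac{940}{9} \approx -104.44$)
$K{\left(u,b \right)} = \frac{2 b}{3}$ ($K{\left(u,b \right)} = \frac{b + b}{3} = \frac{2 b}{3}$)
$q = 42184449$ ($q = \left(15012 - 8493\right) \left(-143 + 6614\right) = 6519 \cdot 6471 = 42184449$)
$q - K{\left(n,15 \cdot 2 \right)} = 42184449 - \frac{2 \cdot 15 \cdot 2}{3} = 42184449 - \frac{2}{3} \cdot 30 = 42184449 - 20 = 42184429$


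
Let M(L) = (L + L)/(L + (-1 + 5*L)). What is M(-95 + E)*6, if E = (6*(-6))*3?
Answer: 2436/1219 ≈ 1.9984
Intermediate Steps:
E = -108 (E = -36*3 = -108)
M(L) = 2*L/(-1 + 6*L) (M(L) = (2*L)/(-1 + 6*L) = 2*L/(-1 + 6*L))
M(-95 + E)*6 = (2*(-95 - 108)/(-1 + 6*(-95 - 108)))*6 = (2*(-203)/(-1 + 6*(-203)))*6 = (2*(-203)/(-1 - 1218))*6 = (2*(-203)/(-1219))*6 = (2*(-203)*(-1/1219))*6 = (406/1219)*6 = 2436/1219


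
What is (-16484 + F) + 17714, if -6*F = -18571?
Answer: 25951/6 ≈ 4325.2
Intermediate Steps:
F = 18571/6 (F = -1/6*(-18571) = 18571/6 ≈ 3095.2)
(-16484 + F) + 17714 = (-16484 + 18571/6) + 17714 = -80333/6 + 17714 = 25951/6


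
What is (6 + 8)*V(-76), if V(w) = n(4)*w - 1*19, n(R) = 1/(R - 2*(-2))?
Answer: -399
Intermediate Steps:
n(R) = 1/(4 + R) (n(R) = 1/(R + 4) = 1/(4 + R))
V(w) = -19 + w/8 (V(w) = w/(4 + 4) - 1*19 = w/8 - 19 = -19 + w/8)
(6 + 8)*V(-76) = (6 + 8)*(-19 + (⅛)*(-76)) = 14*(-19 - 19/2) = 14*(-57/2) = -399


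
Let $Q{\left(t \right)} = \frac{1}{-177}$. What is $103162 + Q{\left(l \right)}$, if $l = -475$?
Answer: $\frac{18259673}{177} \approx 1.0316 \cdot 10^{5}$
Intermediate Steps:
$Q{\left(t \right)} = - \frac{1}{177}$
$103162 + Q{\left(l \right)} = 103162 - \frac{1}{177} = \frac{18259673}{177}$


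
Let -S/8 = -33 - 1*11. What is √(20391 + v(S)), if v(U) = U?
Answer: √20743 ≈ 144.02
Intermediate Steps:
S = 352 (S = -8*(-33 - 1*11) = -8*(-33 - 11) = -8*(-44) = 352)
√(20391 + v(S)) = √(20391 + 352) = √20743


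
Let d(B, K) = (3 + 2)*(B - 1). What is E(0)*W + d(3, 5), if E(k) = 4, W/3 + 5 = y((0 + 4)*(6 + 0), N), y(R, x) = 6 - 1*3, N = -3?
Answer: -14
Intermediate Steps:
y(R, x) = 3 (y(R, x) = 6 - 3 = 3)
W = -6 (W = -15 + 3*3 = -15 + 9 = -6)
d(B, K) = -5 + 5*B (d(B, K) = 5*(-1 + B) = -5 + 5*B)
E(0)*W + d(3, 5) = 4*(-6) + (-5 + 5*3) = -24 + (-5 + 15) = -24 + 10 = -14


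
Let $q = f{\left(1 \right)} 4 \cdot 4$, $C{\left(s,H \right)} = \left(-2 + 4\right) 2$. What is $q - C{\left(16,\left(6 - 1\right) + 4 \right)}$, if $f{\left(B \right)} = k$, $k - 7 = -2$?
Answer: $76$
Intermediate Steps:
$k = 5$ ($k = 7 - 2 = 5$)
$f{\left(B \right)} = 5$
$C{\left(s,H \right)} = 4$ ($C{\left(s,H \right)} = 2 \cdot 2 = 4$)
$q = 80$ ($q = 5 \cdot 4 \cdot 4 = 20 \cdot 4 = 80$)
$q - C{\left(16,\left(6 - 1\right) + 4 \right)} = 80 - 4 = 76$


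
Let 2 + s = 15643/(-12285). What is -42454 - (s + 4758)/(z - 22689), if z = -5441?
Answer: -14671069668883/345577050 ≈ -42454.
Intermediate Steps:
s = -40213/12285 (s = -2 + 15643/(-12285) = -2 + 15643*(-1/12285) = -2 - 15643/12285 = -40213/12285 ≈ -3.2733)
-42454 - (s + 4758)/(z - 22689) = -42454 - (-40213/12285 + 4758)/(-5441 - 22689) = -42454 - 58411817/(12285*(-28130)) = -42454 - 58411817*(-1)/(12285*28130) = -42454 - 1*(-58411817/345577050) = -42454 + 58411817/345577050 = -14671069668883/345577050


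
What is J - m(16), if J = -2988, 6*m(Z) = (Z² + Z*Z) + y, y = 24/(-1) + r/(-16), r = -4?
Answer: -24555/8 ≈ -3069.4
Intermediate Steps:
y = -95/4 (y = 24/(-1) - 4/(-16) = 24*(-1) - 4*(-1/16) = -24 + ¼ = -95/4 ≈ -23.750)
m(Z) = -95/24 + Z²/3 (m(Z) = ((Z² + Z*Z) - 95/4)/6 = ((Z² + Z²) - 95/4)/6 = (2*Z² - 95/4)/6 = (-95/4 + 2*Z²)/6 = -95/24 + Z²/3)
J - m(16) = -2988 - (-95/24 + (⅓)*16²) = -2988 - (-95/24 + (⅓)*256) = -2988 - (-95/24 + 256/3) = -2988 - 1*651/8 = -2988 - 651/8 = -24555/8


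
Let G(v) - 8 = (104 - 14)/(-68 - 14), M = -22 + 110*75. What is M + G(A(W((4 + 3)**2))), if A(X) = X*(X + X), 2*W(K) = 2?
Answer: 337631/41 ≈ 8234.9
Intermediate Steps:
W(K) = 1 (W(K) = (1/2)*2 = 1)
M = 8228 (M = -22 + 8250 = 8228)
A(X) = 2*X**2 (A(X) = X*(2*X) = 2*X**2)
G(v) = 283/41 (G(v) = 8 + (104 - 14)/(-68 - 14) = 8 + 90/(-82) = 8 + 90*(-1/82) = 8 - 45/41 = 283/41)
M + G(A(W((4 + 3)**2))) = 8228 + 283/41 = 337631/41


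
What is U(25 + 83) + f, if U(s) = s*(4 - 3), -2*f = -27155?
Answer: 27371/2 ≈ 13686.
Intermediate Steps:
f = 27155/2 (f = -½*(-27155) = 27155/2 ≈ 13578.)
U(s) = s (U(s) = s*1 = s)
U(25 + 83) + f = (25 + 83) + 27155/2 = 108 + 27155/2 = 27371/2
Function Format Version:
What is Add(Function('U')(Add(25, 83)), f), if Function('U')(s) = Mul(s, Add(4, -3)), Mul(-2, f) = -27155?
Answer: Rational(27371, 2) ≈ 13686.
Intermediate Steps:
f = Rational(27155, 2) (f = Mul(Rational(-1, 2), -27155) = Rational(27155, 2) ≈ 13578.)
Function('U')(s) = s (Function('U')(s) = Mul(s, 1) = s)
Add(Function('U')(Add(25, 83)), f) = Add(Add(25, 83), Rational(27155, 2)) = Add(108, Rational(27155, 2)) = Rational(27371, 2)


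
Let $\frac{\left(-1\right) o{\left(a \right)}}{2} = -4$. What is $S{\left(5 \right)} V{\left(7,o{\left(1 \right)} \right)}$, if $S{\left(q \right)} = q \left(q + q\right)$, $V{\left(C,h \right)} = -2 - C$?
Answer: $-450$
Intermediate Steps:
$o{\left(a \right)} = 8$ ($o{\left(a \right)} = \left(-2\right) \left(-4\right) = 8$)
$S{\left(q \right)} = 2 q^{2}$ ($S{\left(q \right)} = q 2 q = 2 q^{2}$)
$S{\left(5 \right)} V{\left(7,o{\left(1 \right)} \right)} = 2 \cdot 5^{2} \left(-2 - 7\right) = 2 \cdot 25 \left(-2 - 7\right) = 50 \left(-9\right) = -450$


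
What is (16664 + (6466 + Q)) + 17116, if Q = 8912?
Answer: 49158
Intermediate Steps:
(16664 + (6466 + Q)) + 17116 = (16664 + (6466 + 8912)) + 17116 = (16664 + 15378) + 17116 = 32042 + 17116 = 49158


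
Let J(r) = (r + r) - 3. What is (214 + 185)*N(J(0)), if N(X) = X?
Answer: -1197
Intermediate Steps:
J(r) = -3 + 2*r (J(r) = 2*r - 3 = -3 + 2*r)
(214 + 185)*N(J(0)) = (214 + 185)*(-3 + 2*0) = 399*(-3 + 0) = 399*(-3) = -1197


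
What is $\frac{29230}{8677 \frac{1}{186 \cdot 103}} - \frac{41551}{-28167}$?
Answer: $\frac{15773552110807}{244405059} \approx 64539.0$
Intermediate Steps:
$\frac{29230}{8677 \frac{1}{186 \cdot 103}} - \frac{41551}{-28167} = \frac{29230}{8677 \cdot \frac{1}{19158}} - - \frac{41551}{28167} = \frac{29230}{8677 \cdot \frac{1}{19158}} + \frac{41551}{28167} = \frac{29230}{\frac{8677}{19158}} + \frac{41551}{28167} = 29230 \cdot \frac{19158}{8677} + \frac{41551}{28167} = \frac{559988340}{8677} + \frac{41551}{28167} = \frac{15773552110807}{244405059}$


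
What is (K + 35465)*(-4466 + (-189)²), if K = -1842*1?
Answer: 1050886865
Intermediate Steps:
K = -1842
(K + 35465)*(-4466 + (-189)²) = (-1842 + 35465)*(-4466 + (-189)²) = 33623*(-4466 + 35721) = 33623*31255 = 1050886865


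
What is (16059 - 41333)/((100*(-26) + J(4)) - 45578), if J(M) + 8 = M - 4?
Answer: 12637/24093 ≈ 0.52451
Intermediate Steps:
J(M) = -12 + M (J(M) = -8 + (M - 4) = -8 + (-4 + M) = -12 + M)
(16059 - 41333)/((100*(-26) + J(4)) - 45578) = (16059 - 41333)/((100*(-26) + (-12 + 4)) - 45578) = -25274/((-2600 - 8) - 45578) = -25274/(-2608 - 45578) = -25274/(-48186) = -25274*(-1/48186) = 12637/24093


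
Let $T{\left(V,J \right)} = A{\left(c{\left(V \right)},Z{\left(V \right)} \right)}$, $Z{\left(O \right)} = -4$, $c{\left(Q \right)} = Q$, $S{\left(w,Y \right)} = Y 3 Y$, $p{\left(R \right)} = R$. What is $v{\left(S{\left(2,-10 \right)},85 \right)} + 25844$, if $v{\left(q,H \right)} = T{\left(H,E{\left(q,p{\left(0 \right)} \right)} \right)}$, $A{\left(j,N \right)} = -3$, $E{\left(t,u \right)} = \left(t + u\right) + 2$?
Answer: $25841$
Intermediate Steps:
$S{\left(w,Y \right)} = 3 Y^{2}$ ($S{\left(w,Y \right)} = 3 Y Y = 3 Y^{2}$)
$E{\left(t,u \right)} = 2 + t + u$
$T{\left(V,J \right)} = -3$
$v{\left(q,H \right)} = -3$
$v{\left(S{\left(2,-10 \right)},85 \right)} + 25844 = -3 + 25844 = 25841$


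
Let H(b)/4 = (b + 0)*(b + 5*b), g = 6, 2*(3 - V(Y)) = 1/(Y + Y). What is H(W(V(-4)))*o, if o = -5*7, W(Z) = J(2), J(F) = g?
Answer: -30240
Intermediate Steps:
V(Y) = 3 - 1/(4*Y) (V(Y) = 3 - 1/(2*(Y + Y)) = 3 - 1/(2*Y)/2 = 3 - 1/(4*Y))
J(F) = 6
W(Z) = 6
H(b) = 24*b² (H(b) = 4*((b + 0)*(b + 5*b)) = 4*(b*(6*b)) = 4*(6*b²) = 24*b²)
o = -35
H(W(V(-4)))*o = (24*6²)*(-35) = (24*36)*(-35) = 864*(-35) = -30240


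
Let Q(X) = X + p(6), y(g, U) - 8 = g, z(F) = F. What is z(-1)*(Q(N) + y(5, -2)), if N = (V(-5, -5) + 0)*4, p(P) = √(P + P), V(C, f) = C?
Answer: 7 - 2*√3 ≈ 3.5359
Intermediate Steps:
p(P) = √2*√P (p(P) = √(2*P) = √2*√P)
N = -20 (N = (-5 + 0)*4 = -5*4 = -20)
y(g, U) = 8 + g
Q(X) = X + 2*√3 (Q(X) = X + √2*√6 = X + 2*√3)
z(-1)*(Q(N) + y(5, -2)) = -((-20 + 2*√3) + (8 + 5)) = -((-20 + 2*√3) + 13) = -(-7 + 2*√3) = 7 - 2*√3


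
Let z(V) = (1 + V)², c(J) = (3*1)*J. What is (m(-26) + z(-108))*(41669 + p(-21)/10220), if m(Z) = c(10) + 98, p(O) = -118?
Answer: 2465073603387/5110 ≈ 4.8240e+8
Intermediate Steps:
c(J) = 3*J
m(Z) = 128 (m(Z) = 3*10 + 98 = 30 + 98 = 128)
(m(-26) + z(-108))*(41669 + p(-21)/10220) = (128 + (1 - 108)²)*(41669 - 118/10220) = (128 + (-107)²)*(41669 - 118*1/10220) = (128 + 11449)*(41669 - 59/5110) = 11577*(212928531/5110) = 2465073603387/5110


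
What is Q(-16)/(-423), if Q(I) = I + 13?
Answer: 1/141 ≈ 0.0070922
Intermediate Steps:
Q(I) = 13 + I
Q(-16)/(-423) = (13 - 16)/(-423) = -3*(-1/423) = 1/141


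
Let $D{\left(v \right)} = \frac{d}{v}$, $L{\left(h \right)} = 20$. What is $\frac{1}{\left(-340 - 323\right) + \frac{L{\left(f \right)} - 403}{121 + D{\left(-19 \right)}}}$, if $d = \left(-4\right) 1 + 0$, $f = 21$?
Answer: $- \frac{2303}{1534166} \approx -0.0015011$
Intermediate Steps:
$d = -4$ ($d = -4 + 0 = -4$)
$D{\left(v \right)} = - \frac{4}{v}$
$\frac{1}{\left(-340 - 323\right) + \frac{L{\left(f \right)} - 403}{121 + D{\left(-19 \right)}}} = \frac{1}{\left(-340 - 323\right) + \frac{20 - 403}{121 - \frac{4}{-19}}} = \frac{1}{-663 - \frac{383}{121 - - \frac{4}{19}}} = \frac{1}{-663 - \frac{383}{121 + \frac{4}{19}}} = \frac{1}{-663 - \frac{383}{\frac{2303}{19}}} = \frac{1}{-663 - \frac{7277}{2303}} = \frac{1}{- \frac{1534166}{2303}} = - \frac{2303}{1534166}$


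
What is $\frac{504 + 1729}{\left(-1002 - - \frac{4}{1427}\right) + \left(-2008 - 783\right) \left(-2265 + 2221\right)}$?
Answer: $\frac{3186491}{173811458} \approx 0.018333$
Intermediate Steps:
$\frac{504 + 1729}{\left(-1002 - - \frac{4}{1427}\right) + \left(-2008 - 783\right) \left(-2265 + 2221\right)} = \frac{2233}{\left(-1002 - \left(-4\right) \frac{1}{1427}\right) - -122804} = \frac{2233}{\left(-1002 - - \frac{4}{1427}\right) + 122804} = \frac{2233}{\left(-1002 + \frac{4}{1427}\right) + 122804} = \frac{2233}{- \frac{1429850}{1427} + 122804} = \frac{2233}{\frac{173811458}{1427}} = 2233 \cdot \frac{1427}{173811458} = \frac{3186491}{173811458}$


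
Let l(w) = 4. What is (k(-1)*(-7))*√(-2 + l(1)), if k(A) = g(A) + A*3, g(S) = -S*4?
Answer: -7*√2 ≈ -9.8995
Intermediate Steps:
g(S) = -4*S
k(A) = -A (k(A) = -4*A + A*3 = -4*A + 3*A = -A)
(k(-1)*(-7))*√(-2 + l(1)) = (-1*(-1)*(-7))*√(-2 + 4) = (1*(-7))*√2 = -7*√2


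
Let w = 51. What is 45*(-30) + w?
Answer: -1299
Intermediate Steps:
45*(-30) + w = 45*(-30) + 51 = -1350 + 51 = -1299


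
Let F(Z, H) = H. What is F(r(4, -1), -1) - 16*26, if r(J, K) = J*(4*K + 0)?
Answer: -417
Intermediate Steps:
r(J, K) = 4*J*K (r(J, K) = J*(4*K) = 4*J*K)
F(r(4, -1), -1) - 16*26 = -1 - 16*26 = -1 - 416 = -417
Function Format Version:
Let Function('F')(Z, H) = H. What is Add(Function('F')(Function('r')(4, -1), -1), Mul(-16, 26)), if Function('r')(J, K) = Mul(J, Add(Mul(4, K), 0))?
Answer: -417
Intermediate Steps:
Function('r')(J, K) = Mul(4, J, K) (Function('r')(J, K) = Mul(J, Mul(4, K)) = Mul(4, J, K))
Add(Function('F')(Function('r')(4, -1), -1), Mul(-16, 26)) = Add(-1, Mul(-16, 26)) = Add(-1, -416) = -417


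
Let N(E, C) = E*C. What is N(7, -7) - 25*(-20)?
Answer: 451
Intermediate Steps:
N(E, C) = C*E
N(7, -7) - 25*(-20) = -7*7 - 25*(-20) = -49 + 500 = 451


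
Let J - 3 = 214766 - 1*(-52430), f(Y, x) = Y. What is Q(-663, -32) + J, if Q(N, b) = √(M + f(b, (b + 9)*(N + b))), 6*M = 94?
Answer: 267199 + 7*I*√3/3 ≈ 2.672e+5 + 4.0415*I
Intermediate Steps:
M = 47/3 (M = (⅙)*94 = 47/3 ≈ 15.667)
Q(N, b) = √(47/3 + b)
J = 267199 (J = 3 + (214766 - 1*(-52430)) = 3 + (214766 + 52430) = 3 + 267196 = 267199)
Q(-663, -32) + J = √(141 + 9*(-32))/3 + 267199 = √(141 - 288)/3 + 267199 = √(-147)/3 + 267199 = (7*I*√3)/3 + 267199 = 7*I*√3/3 + 267199 = 267199 + 7*I*√3/3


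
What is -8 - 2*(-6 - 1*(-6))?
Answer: -8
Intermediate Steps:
-8 - 2*(-6 - 1*(-6)) = -8 - 2*(-6 + 6) = -8 - 2*0 = -8 + 0 = -8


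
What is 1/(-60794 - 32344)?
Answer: -1/93138 ≈ -1.0737e-5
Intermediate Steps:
1/(-60794 - 32344) = 1/(-93138) = -1/93138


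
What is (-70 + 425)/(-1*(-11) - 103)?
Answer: -355/92 ≈ -3.8587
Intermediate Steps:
(-70 + 425)/(-1*(-11) - 103) = 355/(11 - 103) = 355/(-92) = 355*(-1/92) = -355/92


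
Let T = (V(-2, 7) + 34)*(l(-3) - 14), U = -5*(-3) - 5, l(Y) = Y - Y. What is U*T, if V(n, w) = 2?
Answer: -5040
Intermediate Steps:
l(Y) = 0
U = 10 (U = 15 - 5 = 10)
T = -504 (T = (2 + 34)*(0 - 14) = 36*(-14) = -504)
U*T = 10*(-504) = -5040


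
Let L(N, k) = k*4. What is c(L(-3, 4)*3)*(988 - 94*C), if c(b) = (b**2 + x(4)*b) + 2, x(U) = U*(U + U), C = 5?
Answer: 1990156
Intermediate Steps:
L(N, k) = 4*k
x(U) = 2*U**2 (x(U) = U*(2*U) = 2*U**2)
c(b) = 2 + b**2 + 32*b (c(b) = (b**2 + (2*4**2)*b) + 2 = (b**2 + (2*16)*b) + 2 = (b**2 + 32*b) + 2 = 2 + b**2 + 32*b)
c(L(-3, 4)*3)*(988 - 94*C) = (2 + ((4*4)*3)**2 + 32*((4*4)*3))*(988 - 94*5) = (2 + (16*3)**2 + 32*(16*3))*(988 - 470) = (2 + 48**2 + 32*48)*518 = (2 + 2304 + 1536)*518 = 3842*518 = 1990156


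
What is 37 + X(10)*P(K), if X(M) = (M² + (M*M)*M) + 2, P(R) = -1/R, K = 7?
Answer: -843/7 ≈ -120.43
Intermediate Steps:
X(M) = 2 + M² + M³ (X(M) = (M² + M²*M) + 2 = (M² + M³) + 2 = 2 + M² + M³)
37 + X(10)*P(K) = 37 + (2 + 10² + 10³)*(-1/7) = 37 + (2 + 100 + 1000)*(-1*⅐) = 37 + 1102*(-⅐) = 37 - 1102/7 = -843/7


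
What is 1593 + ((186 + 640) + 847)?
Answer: 3266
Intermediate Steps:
1593 + ((186 + 640) + 847) = 1593 + (826 + 847) = 1593 + 1673 = 3266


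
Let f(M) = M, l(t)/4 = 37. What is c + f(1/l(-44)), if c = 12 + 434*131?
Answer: 8416169/148 ≈ 56866.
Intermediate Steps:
l(t) = 148 (l(t) = 4*37 = 148)
c = 56866 (c = 12 + 56854 = 56866)
c + f(1/l(-44)) = 56866 + 1/148 = 8416169/148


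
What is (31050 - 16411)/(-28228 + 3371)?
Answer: -14639/24857 ≈ -0.58893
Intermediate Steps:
(31050 - 16411)/(-28228 + 3371) = 14639/(-24857) = 14639*(-1/24857) = -14639/24857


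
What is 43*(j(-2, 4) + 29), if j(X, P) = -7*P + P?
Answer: 215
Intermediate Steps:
j(X, P) = -6*P
43*(j(-2, 4) + 29) = 43*(-6*4 + 29) = 43*(-24 + 29) = 43*5 = 215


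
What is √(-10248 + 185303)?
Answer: √175055 ≈ 418.40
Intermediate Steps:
√(-10248 + 185303) = √175055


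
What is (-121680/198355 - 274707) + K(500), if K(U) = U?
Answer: -10878090233/39671 ≈ -2.7421e+5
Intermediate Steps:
(-121680/198355 - 274707) + K(500) = (-121680/198355 - 274707) + 500 = (-121680*1/198355 - 274707) + 500 = (-24336/39671 - 274707) + 500 = -10897925733/39671 + 500 = -10878090233/39671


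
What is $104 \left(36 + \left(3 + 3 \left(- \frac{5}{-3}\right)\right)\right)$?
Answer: $4576$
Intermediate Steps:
$104 \left(36 + \left(3 + 3 \left(- \frac{5}{-3}\right)\right)\right) = 104 \left(36 + \left(3 + 3 \left(\left(-5\right) \left(- \frac{1}{3}\right)\right)\right)\right) = 104 \left(36 + \left(3 + 3 \cdot \frac{5}{3}\right)\right) = 104 \left(36 + \left(3 + 5\right)\right) = 104 \left(36 + 8\right) = 104 \cdot 44 = 4576$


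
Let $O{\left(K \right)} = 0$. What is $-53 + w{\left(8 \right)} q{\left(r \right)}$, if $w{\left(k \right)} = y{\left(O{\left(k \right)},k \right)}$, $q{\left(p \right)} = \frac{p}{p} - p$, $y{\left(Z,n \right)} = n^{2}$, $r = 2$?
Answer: $-117$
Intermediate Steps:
$q{\left(p \right)} = 1 - p$
$w{\left(k \right)} = k^{2}$
$-53 + w{\left(8 \right)} q{\left(r \right)} = -53 + 8^{2} \left(1 - 2\right) = -53 + 64 \left(1 - 2\right) = -53 + 64 \left(-1\right) = -53 - 64 = -117$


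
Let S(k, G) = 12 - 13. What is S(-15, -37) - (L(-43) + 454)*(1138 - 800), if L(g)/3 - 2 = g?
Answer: -111879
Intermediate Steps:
L(g) = 6 + 3*g
S(k, G) = -1
S(-15, -37) - (L(-43) + 454)*(1138 - 800) = -1 - ((6 + 3*(-43)) + 454)*(1138 - 800) = -1 - ((6 - 129) + 454)*338 = -1 - (-123 + 454)*338 = -1 - 331*338 = -1 - 1*111878 = -1 - 111878 = -111879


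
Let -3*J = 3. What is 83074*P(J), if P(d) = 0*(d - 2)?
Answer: 0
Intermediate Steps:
J = -1 (J = -⅓*3 = -1)
P(d) = 0 (P(d) = 0*(-2 + d) = 0)
83074*P(J) = 83074*0 = 0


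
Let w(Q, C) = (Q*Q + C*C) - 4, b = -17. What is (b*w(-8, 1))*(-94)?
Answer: 97478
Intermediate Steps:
w(Q, C) = -4 + C² + Q² (w(Q, C) = (Q² + C²) - 4 = (C² + Q²) - 4 = -4 + C² + Q²)
(b*w(-8, 1))*(-94) = -17*(-4 + 1² + (-8)²)*(-94) = -17*(-4 + 1 + 64)*(-94) = -17*61*(-94) = -1037*(-94) = 97478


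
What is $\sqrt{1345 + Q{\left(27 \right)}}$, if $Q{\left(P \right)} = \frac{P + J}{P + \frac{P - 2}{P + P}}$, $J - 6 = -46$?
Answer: $\frac{\sqrt{2957002639}}{1483} \approx 36.668$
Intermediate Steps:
$J = -40$ ($J = 6 - 46 = -40$)
$Q{\left(P \right)} = \frac{-40 + P}{P + \frac{-2 + P}{2 P}}$ ($Q{\left(P \right)} = \frac{P - 40}{P + \frac{P - 2}{P + P}} = \frac{-40 + P}{P + \frac{-2 + P}{2 P}}$)
$\sqrt{1345 + Q{\left(27 \right)}} = \sqrt{1345 + 2 \cdot 27 \frac{1}{-2 + 27 + 2 \cdot 27^{2}} \left(-40 + 27\right)} = \sqrt{1345 + 2 \cdot 27 \frac{1}{-2 + 27 + 2 \cdot 729} \left(-13\right)} = \sqrt{1345 + 2 \cdot 27 \frac{1}{-2 + 27 + 1458} \left(-13\right)} = \sqrt{1345 + 2 \cdot 27 \cdot \frac{1}{1483} \left(-13\right)} = \sqrt{1345 - \frac{702}{1483}} = \sqrt{\frac{1993933}{1483}} = \frac{\sqrt{2957002639}}{1483}$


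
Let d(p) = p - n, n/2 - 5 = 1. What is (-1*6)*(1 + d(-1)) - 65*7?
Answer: -383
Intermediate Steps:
n = 12 (n = 10 + 2*1 = 10 + 2 = 12)
d(p) = -12 + p (d(p) = p - 1*12 = p - 12 = -12 + p)
(-1*6)*(1 + d(-1)) - 65*7 = (-1*6)*(1 + (-12 - 1)) - 65*7 = -6*(1 - 13) - 455 = -6*(-12) - 455 = 72 - 455 = -383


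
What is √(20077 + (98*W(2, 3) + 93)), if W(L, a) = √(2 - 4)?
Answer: √(20170 + 98*I*√2) ≈ 142.02 + 0.4879*I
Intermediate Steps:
W(L, a) = I*√2 (W(L, a) = √(-2) = I*√2)
√(20077 + (98*W(2, 3) + 93)) = √(20077 + (98*(I*√2) + 93)) = √(20077 + (98*I*√2 + 93)) = √(20077 + (93 + 98*I*√2)) = √(20170 + 98*I*√2)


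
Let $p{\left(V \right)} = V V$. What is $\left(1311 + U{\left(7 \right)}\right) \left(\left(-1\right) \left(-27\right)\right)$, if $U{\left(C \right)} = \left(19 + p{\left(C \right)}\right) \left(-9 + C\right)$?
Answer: $31725$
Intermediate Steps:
$p{\left(V \right)} = V^{2}$
$U{\left(C \right)} = \left(-9 + C\right) \left(19 + C^{2}\right)$ ($U{\left(C \right)} = \left(19 + C^{2}\right) \left(-9 + C\right) = \left(-9 + C\right) \left(19 + C^{2}\right)$)
$\left(1311 + U{\left(7 \right)}\right) \left(\left(-1\right) \left(-27\right)\right) = \left(1311 + \left(-171 + 7^{3} - 9 \cdot 7^{2} + 19 \cdot 7\right)\right) \left(\left(-1\right) \left(-27\right)\right) = \left(1311 + \left(-171 + 343 - 441 + 133\right)\right) 27 = \left(1311 - 136\right) 27 = 1175 \cdot 27 = 31725$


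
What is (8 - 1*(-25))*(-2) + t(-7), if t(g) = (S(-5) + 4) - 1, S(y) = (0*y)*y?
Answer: -63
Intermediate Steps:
S(y) = 0 (S(y) = 0*y = 0)
t(g) = 3 (t(g) = (0 + 4) - 1 = 4 - 1 = 3)
(8 - 1*(-25))*(-2) + t(-7) = (8 - 1*(-25))*(-2) + 3 = (8 + 25)*(-2) + 3 = 33*(-2) + 3 = -66 + 3 = -63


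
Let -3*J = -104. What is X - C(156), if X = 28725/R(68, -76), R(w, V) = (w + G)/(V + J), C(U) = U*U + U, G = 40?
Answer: -958109/27 ≈ -35486.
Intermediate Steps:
J = 104/3 (J = -⅓*(-104) = 104/3 ≈ 34.667)
C(U) = U + U² (C(U) = U² + U = U + U²)
R(w, V) = (40 + w)/(104/3 + V) (R(w, V) = (w + 40)/(V + 104/3) = (40 + w)/(104/3 + V))
X = -296825/27 (X = 28725/((3*(40 + 68)/(104 + 3*(-76)))) = 28725/((3*108/(104 - 228))) = 28725/((3*108/(-124))) = 28725/((3*(-1/124)*108)) = 28725/(-81/31) = 28725*(-31/81) = -296825/27 ≈ -10994.)
X - C(156) = -296825/27 - 156*(1 + 156) = -296825/27 - 156*157 = -296825/27 - 1*24492 = -296825/27 - 24492 = -958109/27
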